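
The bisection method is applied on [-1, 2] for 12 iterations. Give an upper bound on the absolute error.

Bisection error bound: |error| ≤ (b-a)/2^n
|error| ≤ (2 - (-1))/2^12 = 3/2^12
|error| ≤ 0.0007324219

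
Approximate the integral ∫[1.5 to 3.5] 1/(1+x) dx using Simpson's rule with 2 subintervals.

f(x) = 1/(1+x)
a = 1.5, b = 3.5, n = 2
h = (b - a)/n = 1.000000

Simpson's rule: (h/3)[f(x₀) + 4f(x₁) + 2f(x₂) + ... + f(xₙ)]

x_0 = 1.5000, f(x_0) = 0.400000, coefficient = 1
x_1 = 2.5000, f(x_1) = 0.285714, coefficient = 4
x_2 = 3.5000, f(x_2) = 0.222222, coefficient = 1

I ≈ (1.000000/3) × 1.765079 = 0.588360
Exact value: 0.587787
Error: 0.000573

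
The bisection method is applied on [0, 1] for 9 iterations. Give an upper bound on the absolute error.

Bisection error bound: |error| ≤ (b-a)/2^n
|error| ≤ (1 - 0)/2^9 = 1/2^9
|error| ≤ 0.0019531250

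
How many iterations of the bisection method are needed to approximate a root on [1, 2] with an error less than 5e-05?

We need (b-a)/2^n ≤ 5e-05
(2 - 1)/2^n ≤ 5e-05
1/2^n ≤ 5e-05
2^n ≥ 20000
n ≥ log₂(20000) = 14.29
n ≥ 15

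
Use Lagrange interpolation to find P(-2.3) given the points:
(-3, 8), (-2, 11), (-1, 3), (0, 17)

Lagrange interpolation formula:
P(x) = Σ yᵢ × Lᵢ(x)
where Lᵢ(x) = Π_{j≠i} (x - xⱼ)/(xᵢ - xⱼ)

L_0(-2.3) = (-2.3 - (-2))/(-3 - (-2)) × (-2.3 - (-1))/(-3 - (-1)) × (-2.3 - 0)/(-3 - 0) = 0.149500
L_1(-2.3) = (-2.3 - (-3))/(-2 - (-3)) × (-2.3 - (-1))/(-2 - (-1)) × (-2.3 - 0)/(-2 - 0) = 1.046500
L_2(-2.3) = (-2.3 - (-3))/(-1 - (-3)) × (-2.3 - (-2))/(-1 - (-2)) × (-2.3 - 0)/(-1 - 0) = -0.241500
L_3(-2.3) = (-2.3 - (-3))/(0 - (-3)) × (-2.3 - (-2))/(0 - (-2)) × (-2.3 - (-1))/(0 - (-1)) = 0.045500

P(-2.3) = 8×L_0(-2.3) + 11×L_1(-2.3) + 3×L_2(-2.3) + 17×L_3(-2.3)
P(-2.3) = 12.756500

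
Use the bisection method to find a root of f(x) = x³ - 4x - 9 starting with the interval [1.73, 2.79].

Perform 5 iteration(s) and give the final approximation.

f(x) = x³ - 4x - 9
Initial interval: [1.73, 2.79]

Iteration 1:
  c_1 = (1.730000 + 2.790000)/2 = 2.260000
  f(c_1) = f(2.260000) = -6.496824
  f(a) × f(c) ≥ 0, new interval: [2.260000, 2.790000]
Iteration 2:
  c_2 = (2.260000 + 2.790000)/2 = 2.525000
  f(c_2) = f(2.525000) = -3.001547
  f(a) × f(c) ≥ 0, new interval: [2.525000, 2.790000]
Iteration 3:
  c_3 = (2.525000 + 2.790000)/2 = 2.657500
  f(c_3) = f(2.657500) = -0.861921
  f(a) × f(c) ≥ 0, new interval: [2.657500, 2.790000]
Iteration 4:
  c_4 = (2.657500 + 2.790000)/2 = 2.723750
  f(c_4) = f(2.723750) = 0.311995
  f(a) × f(c) < 0, new interval: [2.657500, 2.723750]
Iteration 5:
  c_5 = (2.657500 + 2.723750)/2 = 2.690625
  f(c_5) = f(2.690625) = -0.283820
  f(a) × f(c) ≥ 0, new interval: [2.690625, 2.723750]

After 5 iteration(s), the approximation is c_5 = 2.690625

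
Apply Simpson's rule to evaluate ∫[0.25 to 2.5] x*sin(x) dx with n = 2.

f(x) = x*sin(x)
a = 0.25, b = 2.5, n = 2
h = (b - a)/n = 1.125000

Simpson's rule: (h/3)[f(x₀) + 4f(x₁) + 2f(x₂) + ... + f(xₙ)]

x_0 = 0.2500, f(x_0) = 0.061851, coefficient = 1
x_1 = 1.3750, f(x_1) = 1.348728, coefficient = 4
x_2 = 2.5000, f(x_2) = 1.496180, coefficient = 1

I ≈ (1.125000/3) × 6.952943 = 2.607354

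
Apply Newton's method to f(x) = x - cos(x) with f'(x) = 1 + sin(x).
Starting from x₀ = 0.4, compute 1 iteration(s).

f(x) = x - cos(x)
f'(x) = 1 + sin(x)
x₀ = 0.4

Newton-Raphson formula: x_{n+1} = x_n - f(x_n)/f'(x_n)

Iteration 1:
  f(0.400000) = -0.521061
  f'(0.400000) = 1.389418
  x_1 = 0.400000 - (-0.521061)/1.389418 = 0.775021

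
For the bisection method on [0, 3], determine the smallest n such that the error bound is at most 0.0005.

We need (b-a)/2^n ≤ 0.0005
(3 - 0)/2^n ≤ 0.0005
3/2^n ≤ 0.0005
2^n ≥ 6000
n ≥ log₂(6000) = 12.55
n ≥ 13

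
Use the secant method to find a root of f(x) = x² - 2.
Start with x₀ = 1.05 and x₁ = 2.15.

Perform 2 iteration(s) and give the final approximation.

f(x) = x² - 2
x₀ = 1.05, x₁ = 2.15

Secant formula: x_{n+1} = x_n - f(x_n)(x_n - x_{n-1})/(f(x_n) - f(x_{n-1}))

Iteration 1:
  f(1.050000) = -0.897500
  f(2.150000) = 2.622500
  x_2 = 2.150000 - 2.622500×(2.150000 - 1.050000)/(2.622500 - (-0.897500))
       = 1.330469
Iteration 2:
  f(2.150000) = 2.622500
  f(1.330469) = -0.229853
  x_3 = 1.330469 - (-0.229853)×(1.330469 - 2.150000)/(-0.229853 - 2.622500)
       = 1.396510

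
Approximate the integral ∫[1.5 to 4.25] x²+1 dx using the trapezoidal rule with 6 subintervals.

f(x) = x²+1
a = 1.5, b = 4.25, n = 6
h = (b - a)/n = 0.458333

Trapezoidal rule: (h/2)[f(x₀) + 2f(x₁) + 2f(x₂) + ... + f(xₙ)]

x_0 = 1.5000, f(x_0) = 3.250000, coefficient = 1
x_1 = 1.9583, f(x_1) = 4.835069, coefficient = 2
x_2 = 2.4167, f(x_2) = 6.840278, coefficient = 2
x_3 = 2.8750, f(x_3) = 9.265625, coefficient = 2
x_4 = 3.3333, f(x_4) = 12.111111, coefficient = 2
x_5 = 3.7917, f(x_5) = 15.376736, coefficient = 2
x_6 = 4.2500, f(x_6) = 19.062500, coefficient = 1

I ≈ (0.458333/2) × 119.170139 = 27.309823
Exact value: 27.213542
Error: 0.096282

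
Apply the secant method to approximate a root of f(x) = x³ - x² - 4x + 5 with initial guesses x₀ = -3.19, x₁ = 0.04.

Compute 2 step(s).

f(x) = x³ - x² - 4x + 5
x₀ = -3.19, x₁ = 0.04

Secant formula: x_{n+1} = x_n - f(x_n)(x_n - x_{n-1})/(f(x_n) - f(x_{n-1}))

Iteration 1:
  f(-3.190000) = -24.877859
  f(0.040000) = 4.838464
  x_2 = 0.040000 - 4.838464×(0.040000 - (-3.190000))/(4.838464 - (-24.877859))
       = -0.485914
Iteration 2:
  f(0.040000) = 4.838464
  f(-0.485914) = 6.592814
  x_3 = -0.485914 - 6.592814×(-0.485914 - 0.040000)/(6.592814 - 4.838464)
       = 1.490462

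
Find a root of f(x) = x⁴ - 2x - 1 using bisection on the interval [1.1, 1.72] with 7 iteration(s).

f(x) = x⁴ - 2x - 1
Initial interval: [1.1, 1.72]

Iteration 1:
  c_1 = (1.100000 + 1.720000)/2 = 1.410000
  f(c_1) = f(1.410000) = 0.132542
  f(a) × f(c) < 0, new interval: [1.100000, 1.410000]
Iteration 2:
  c_2 = (1.100000 + 1.410000)/2 = 1.255000
  f(c_2) = f(1.255000) = -1.029296
  f(a) × f(c) ≥ 0, new interval: [1.255000, 1.410000]
Iteration 3:
  c_3 = (1.255000 + 1.410000)/2 = 1.332500
  f(c_3) = f(1.332500) = -0.512400
  f(a) × f(c) ≥ 0, new interval: [1.332500, 1.410000]
Iteration 4:
  c_4 = (1.332500 + 1.410000)/2 = 1.371250
  f(c_4) = f(1.371250) = -0.206872
  f(a) × f(c) ≥ 0, new interval: [1.371250, 1.410000]
Iteration 5:
  c_5 = (1.371250 + 1.410000)/2 = 1.390625
  f(c_5) = f(1.390625) = -0.041521
  f(a) × f(c) ≥ 0, new interval: [1.390625, 1.410000]
Iteration 6:
  c_6 = (1.390625 + 1.410000)/2 = 1.400313
  f(c_6) = f(1.400313) = 0.044406
  f(a) × f(c) < 0, new interval: [1.390625, 1.400313]
Iteration 7:
  c_7 = (1.390625 + 1.400313)/2 = 1.395469
  f(c_7) = f(1.395469) = 0.001168
  f(a) × f(c) < 0, new interval: [1.390625, 1.395469]

After 7 iteration(s), the approximation is c_7 = 1.395469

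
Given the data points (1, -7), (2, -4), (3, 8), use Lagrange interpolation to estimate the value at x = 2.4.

Lagrange interpolation formula:
P(x) = Σ yᵢ × Lᵢ(x)
where Lᵢ(x) = Π_{j≠i} (x - xⱼ)/(xᵢ - xⱼ)

L_0(2.4) = (2.4 - 2)/(1 - 2) × (2.4 - 3)/(1 - 3) = -0.120000
L_1(2.4) = (2.4 - 1)/(2 - 1) × (2.4 - 3)/(2 - 3) = 0.840000
L_2(2.4) = (2.4 - 1)/(3 - 1) × (2.4 - 2)/(3 - 2) = 0.280000

P(2.4) = (-7)×L_0(2.4) + (-4)×L_1(2.4) + 8×L_2(2.4)
P(2.4) = -0.280000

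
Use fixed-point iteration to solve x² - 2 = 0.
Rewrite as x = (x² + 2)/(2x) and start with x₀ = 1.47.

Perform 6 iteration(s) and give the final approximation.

Equation: x² - 2 = 0
Fixed-point form: x = (x² + 2)/(2x)
x₀ = 1.47

x_1 = g(1.470000) = 1.415272
x_2 = g(1.415272) = 1.414214
x_3 = g(1.414214) = 1.414214
x_4 = g(1.414214) = 1.414214
x_5 = g(1.414214) = 1.414214
x_6 = g(1.414214) = 1.414214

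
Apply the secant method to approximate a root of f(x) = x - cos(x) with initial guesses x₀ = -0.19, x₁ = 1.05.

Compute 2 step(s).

f(x) = x - cos(x)
x₀ = -0.19, x₁ = 1.05

Secant formula: x_{n+1} = x_n - f(x_n)(x_n - x_{n-1})/(f(x_n) - f(x_{n-1}))

Iteration 1:
  f(-0.190000) = -1.172004
  f(1.050000) = 0.552429
  x_2 = 1.050000 - 0.552429×(1.050000 - (-0.190000))/(0.552429 - (-1.172004))
       = 0.652761
Iteration 2:
  f(1.050000) = 0.552429
  f(0.652761) = -0.141649
  x_3 = 0.652761 - (-0.141649)×(0.652761 - 1.050000)/(-0.141649 - 0.552429)
       = 0.733830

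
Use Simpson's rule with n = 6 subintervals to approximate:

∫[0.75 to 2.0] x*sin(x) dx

f(x) = x*sin(x)
a = 0.75, b = 2.0, n = 6
h = (b - a)/n = 0.208333

Simpson's rule: (h/3)[f(x₀) + 4f(x₁) + 2f(x₂) + ... + f(xₙ)]

x_0 = 0.7500, f(x_0) = 0.511229, coefficient = 1
x_1 = 0.9583, f(x_1) = 0.784141, coefficient = 4
x_2 = 1.1667, f(x_2) = 1.072686, coefficient = 2
x_3 = 1.3750, f(x_3) = 1.348728, coefficient = 4
x_4 = 1.5833, f(x_4) = 1.583209, coefficient = 2
x_5 = 1.7917, f(x_5) = 1.748142, coefficient = 4
x_6 = 2.0000, f(x_6) = 1.818595, coefficient = 1

I ≈ (0.208333/3) × 23.165659 = 1.608726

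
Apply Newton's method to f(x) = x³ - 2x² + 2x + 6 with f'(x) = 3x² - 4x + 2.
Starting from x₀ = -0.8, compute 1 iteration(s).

f(x) = x³ - 2x² + 2x + 6
f'(x) = 3x² - 4x + 2
x₀ = -0.8

Newton-Raphson formula: x_{n+1} = x_n - f(x_n)/f'(x_n)

Iteration 1:
  f(-0.800000) = 2.608000
  f'(-0.800000) = 7.120000
  x_1 = -0.800000 - 2.608000/7.120000 = -1.166292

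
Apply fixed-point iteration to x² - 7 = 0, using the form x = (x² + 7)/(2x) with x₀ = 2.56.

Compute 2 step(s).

Equation: x² - 7 = 0
Fixed-point form: x = (x² + 7)/(2x)
x₀ = 2.56

x_1 = g(2.560000) = 2.647187
x_2 = g(2.647187) = 2.645752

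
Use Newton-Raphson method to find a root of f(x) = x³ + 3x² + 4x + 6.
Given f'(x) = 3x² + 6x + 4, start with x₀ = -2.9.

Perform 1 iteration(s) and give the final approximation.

f(x) = x³ + 3x² + 4x + 6
f'(x) = 3x² + 6x + 4
x₀ = -2.9

Newton-Raphson formula: x_{n+1} = x_n - f(x_n)/f'(x_n)

Iteration 1:
  f(-2.900000) = -4.759000
  f'(-2.900000) = 11.830000
  x_1 = -2.900000 - (-4.759000)/11.830000 = -2.497718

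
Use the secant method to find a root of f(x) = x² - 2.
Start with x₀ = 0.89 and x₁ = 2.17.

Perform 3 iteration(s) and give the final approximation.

f(x) = x² - 2
x₀ = 0.89, x₁ = 2.17

Secant formula: x_{n+1} = x_n - f(x_n)(x_n - x_{n-1})/(f(x_n) - f(x_{n-1}))

Iteration 1:
  f(0.890000) = -1.207900
  f(2.170000) = 2.708900
  x_2 = 2.170000 - 2.708900×(2.170000 - 0.890000)/(2.708900 - (-1.207900))
       = 1.284739
Iteration 2:
  f(2.170000) = 2.708900
  f(1.284739) = -0.349447
  x_3 = 1.284739 - (-0.349447)×(1.284739 - 2.170000)/(-0.349447 - 2.708900)
       = 1.385889
Iteration 3:
  f(1.284739) = -0.349447
  f(1.385889) = -0.079313
  x_4 = 1.385889 - (-0.079313)×(1.385889 - 1.284739)/(-0.079313 - (-0.349447))
       = 1.415587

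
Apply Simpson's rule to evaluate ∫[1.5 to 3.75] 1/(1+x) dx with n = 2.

f(x) = 1/(1+x)
a = 1.5, b = 3.75, n = 2
h = (b - a)/n = 1.125000

Simpson's rule: (h/3)[f(x₀) + 4f(x₁) + 2f(x₂) + ... + f(xₙ)]

x_0 = 1.5000, f(x_0) = 0.400000, coefficient = 1
x_1 = 2.6250, f(x_1) = 0.275862, coefficient = 4
x_2 = 3.7500, f(x_2) = 0.210526, coefficient = 1

I ≈ (1.125000/3) × 1.713975 = 0.642740
Exact value: 0.641854
Error: 0.000887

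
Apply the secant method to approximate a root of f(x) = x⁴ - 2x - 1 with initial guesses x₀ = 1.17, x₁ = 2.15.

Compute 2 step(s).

f(x) = x⁴ - 2x - 1
x₀ = 1.17, x₁ = 2.15

Secant formula: x_{n+1} = x_n - f(x_n)(x_n - x_{n-1})/(f(x_n) - f(x_{n-1}))

Iteration 1:
  f(1.170000) = -1.466113
  f(2.150000) = 16.067506
  x_2 = 2.150000 - 16.067506×(2.150000 - 1.170000)/(16.067506 - (-1.466113))
       = 1.251945
Iteration 2:
  f(2.150000) = 16.067506
  f(1.251945) = -1.047254
  x_3 = 1.251945 - (-1.047254)×(1.251945 - 2.150000)/(-1.047254 - 16.067506)
       = 1.306897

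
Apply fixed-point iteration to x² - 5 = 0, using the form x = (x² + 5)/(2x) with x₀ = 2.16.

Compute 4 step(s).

Equation: x² - 5 = 0
Fixed-point form: x = (x² + 5)/(2x)
x₀ = 2.16

x_1 = g(2.160000) = 2.237407
x_2 = g(2.237407) = 2.236068
x_3 = g(2.236068) = 2.236068
x_4 = g(2.236068) = 2.236068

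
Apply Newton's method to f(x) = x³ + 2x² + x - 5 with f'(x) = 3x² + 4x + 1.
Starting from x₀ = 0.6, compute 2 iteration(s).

f(x) = x³ + 2x² + x - 5
f'(x) = 3x² + 4x + 1
x₀ = 0.6

Newton-Raphson formula: x_{n+1} = x_n - f(x_n)/f'(x_n)

Iteration 1:
  f(0.600000) = -3.464000
  f'(0.600000) = 4.480000
  x_1 = 0.600000 - (-3.464000)/4.480000 = 1.373214
Iteration 2:
  f(1.373214) = 2.734143
  f'(1.373214) = 12.150010
  x_2 = 1.373214 - 2.734143/12.150010 = 1.148182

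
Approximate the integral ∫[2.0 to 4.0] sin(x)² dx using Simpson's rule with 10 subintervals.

f(x) = sin(x)²
a = 2.0, b = 4.0, n = 10
h = (b - a)/n = 0.200000

Simpson's rule: (h/3)[f(x₀) + 4f(x₁) + 2f(x₂) + ... + f(xₙ)]

x_0 = 2.0000, f(x_0) = 0.826822, coefficient = 1
x_1 = 2.2000, f(x_1) = 0.653666, coefficient = 4
x_2 = 2.4000, f(x_2) = 0.456251, coefficient = 2
x_3 = 2.6000, f(x_3) = 0.265742, coefficient = 4
x_4 = 2.8000, f(x_4) = 0.112217, coefficient = 2
x_5 = 3.0000, f(x_5) = 0.019915, coefficient = 4
x_6 = 3.2000, f(x_6) = 0.003408, coefficient = 2
x_7 = 3.4000, f(x_7) = 0.065301, coefficient = 4
x_8 = 3.6000, f(x_8) = 0.195824, coefficient = 2
x_9 = 3.8000, f(x_9) = 0.374370, coefficient = 4
x_10 = 4.0000, f(x_10) = 0.572750, coefficient = 1

I ≈ (0.200000/3) × 8.450948 = 0.563397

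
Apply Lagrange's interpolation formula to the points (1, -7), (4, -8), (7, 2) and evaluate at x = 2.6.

Lagrange interpolation formula:
P(x) = Σ yᵢ × Lᵢ(x)
where Lᵢ(x) = Π_{j≠i} (x - xⱼ)/(xᵢ - xⱼ)

L_0(2.6) = (2.6 - 4)/(1 - 4) × (2.6 - 7)/(1 - 7) = 0.342222
L_1(2.6) = (2.6 - 1)/(4 - 1) × (2.6 - 7)/(4 - 7) = 0.782222
L_2(2.6) = (2.6 - 1)/(7 - 1) × (2.6 - 4)/(7 - 4) = -0.124444

P(2.6) = (-7)×L_0(2.6) + (-8)×L_1(2.6) + 2×L_2(2.6)
P(2.6) = -8.902222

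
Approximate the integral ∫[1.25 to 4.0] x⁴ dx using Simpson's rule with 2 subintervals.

f(x) = x⁴
a = 1.25, b = 4.0, n = 2
h = (b - a)/n = 1.375000

Simpson's rule: (h/3)[f(x₀) + 4f(x₁) + 2f(x₂) + ... + f(xₙ)]

x_0 = 1.2500, f(x_0) = 2.441406, coefficient = 1
x_1 = 2.6250, f(x_1) = 47.480713, coefficient = 4
x_2 = 4.0000, f(x_2) = 256.000000, coefficient = 1

I ≈ (1.375000/3) × 448.364258 = 205.500285
Exact value: 204.189648
Error: 1.310636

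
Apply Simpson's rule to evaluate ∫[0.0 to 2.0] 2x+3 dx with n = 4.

f(x) = 2x+3
a = 0.0, b = 2.0, n = 4
h = (b - a)/n = 0.500000

Simpson's rule: (h/3)[f(x₀) + 4f(x₁) + 2f(x₂) + ... + f(xₙ)]

x_0 = 0.0000, f(x_0) = 3.000000, coefficient = 1
x_1 = 0.5000, f(x_1) = 4.000000, coefficient = 4
x_2 = 1.0000, f(x_2) = 5.000000, coefficient = 2
x_3 = 1.5000, f(x_3) = 6.000000, coefficient = 4
x_4 = 2.0000, f(x_4) = 7.000000, coefficient = 1

I ≈ (0.500000/3) × 60.000000 = 10.000000
Exact value: 10.000000
Error: 0.000000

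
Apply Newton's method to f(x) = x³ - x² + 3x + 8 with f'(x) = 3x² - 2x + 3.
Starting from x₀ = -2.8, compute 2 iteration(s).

f(x) = x³ - x² + 3x + 8
f'(x) = 3x² - 2x + 3
x₀ = -2.8

Newton-Raphson formula: x_{n+1} = x_n - f(x_n)/f'(x_n)

Iteration 1:
  f(-2.800000) = -30.192000
  f'(-2.800000) = 32.120000
  x_1 = -2.800000 - (-30.192000)/32.120000 = -1.860025
Iteration 2:
  f(-1.860025) = -7.474882
  f'(-1.860025) = 17.099128
  x_2 = -1.860025 - (-7.474882)/17.099128 = -1.422875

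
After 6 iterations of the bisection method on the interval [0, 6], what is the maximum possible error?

Bisection error bound: |error| ≤ (b-a)/2^n
|error| ≤ (6 - 0)/2^6 = 6/2^6
|error| ≤ 0.0937500000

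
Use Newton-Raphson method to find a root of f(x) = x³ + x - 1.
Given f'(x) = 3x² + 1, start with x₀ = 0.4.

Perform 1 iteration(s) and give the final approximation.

f(x) = x³ + x - 1
f'(x) = 3x² + 1
x₀ = 0.4

Newton-Raphson formula: x_{n+1} = x_n - f(x_n)/f'(x_n)

Iteration 1:
  f(0.400000) = -0.536000
  f'(0.400000) = 1.480000
  x_1 = 0.400000 - (-0.536000)/1.480000 = 0.762162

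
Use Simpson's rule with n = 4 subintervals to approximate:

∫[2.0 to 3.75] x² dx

f(x) = x²
a = 2.0, b = 3.75, n = 4
h = (b - a)/n = 0.437500

Simpson's rule: (h/3)[f(x₀) + 4f(x₁) + 2f(x₂) + ... + f(xₙ)]

x_0 = 2.0000, f(x_0) = 4.000000, coefficient = 1
x_1 = 2.4375, f(x_1) = 5.941406, coefficient = 4
x_2 = 2.8750, f(x_2) = 8.265625, coefficient = 2
x_3 = 3.3125, f(x_3) = 10.972656, coefficient = 4
x_4 = 3.7500, f(x_4) = 14.062500, coefficient = 1

I ≈ (0.437500/3) × 102.250000 = 14.911458
Exact value: 14.911458
Error: 0.000000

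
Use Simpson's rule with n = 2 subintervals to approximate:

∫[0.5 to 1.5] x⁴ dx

f(x) = x⁴
a = 0.5, b = 1.5, n = 2
h = (b - a)/n = 0.500000

Simpson's rule: (h/3)[f(x₀) + 4f(x₁) + 2f(x₂) + ... + f(xₙ)]

x_0 = 0.5000, f(x_0) = 0.062500, coefficient = 1
x_1 = 1.0000, f(x_1) = 1.000000, coefficient = 4
x_2 = 1.5000, f(x_2) = 5.062500, coefficient = 1

I ≈ (0.500000/3) × 9.125000 = 1.520833
Exact value: 1.512500
Error: 0.008333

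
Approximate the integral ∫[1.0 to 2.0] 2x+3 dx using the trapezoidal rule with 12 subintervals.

f(x) = 2x+3
a = 1.0, b = 2.0, n = 12
h = (b - a)/n = 0.083333

Trapezoidal rule: (h/2)[f(x₀) + 2f(x₁) + 2f(x₂) + ... + f(xₙ)]

x_0 = 1.0000, f(x_0) = 5.000000, coefficient = 1
x_1 = 1.0833, f(x_1) = 5.166667, coefficient = 2
x_2 = 1.1667, f(x_2) = 5.333333, coefficient = 2
x_3 = 1.2500, f(x_3) = 5.500000, coefficient = 2
x_4 = 1.3333, f(x_4) = 5.666667, coefficient = 2
x_5 = 1.4167, f(x_5) = 5.833333, coefficient = 2
x_6 = 1.5000, f(x_6) = 6.000000, coefficient = 2
x_7 = 1.5833, f(x_7) = 6.166667, coefficient = 2
x_8 = 1.6667, f(x_8) = 6.333333, coefficient = 2
x_9 = 1.7500, f(x_9) = 6.500000, coefficient = 2
x_10 = 1.8333, f(x_10) = 6.666667, coefficient = 2
x_11 = 1.9167, f(x_11) = 6.833333, coefficient = 2
x_12 = 2.0000, f(x_12) = 7.000000, coefficient = 1

I ≈ (0.083333/2) × 144.000000 = 6.000000
Exact value: 6.000000
Error: 0.000000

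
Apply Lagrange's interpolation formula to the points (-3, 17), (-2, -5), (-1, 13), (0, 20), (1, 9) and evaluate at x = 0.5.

Lagrange interpolation formula:
P(x) = Σ yᵢ × Lᵢ(x)
where Lᵢ(x) = Π_{j≠i} (x - xⱼ)/(xᵢ - xⱼ)

L_0(0.5) = (0.5 - (-2))/(-3 - (-2)) × (0.5 - (-1))/(-3 - (-1)) × (0.5 - 0)/(-3 - 0) × (0.5 - 1)/(-3 - 1) = -0.039062
L_1(0.5) = (0.5 - (-3))/(-2 - (-3)) × (0.5 - (-1))/(-2 - (-1)) × (0.5 - 0)/(-2 - 0) × (0.5 - 1)/(-2 - 1) = 0.218750
L_2(0.5) = (0.5 - (-3))/(-1 - (-3)) × (0.5 - (-2))/(-1 - (-2)) × (0.5 - 0)/(-1 - 0) × (0.5 - 1)/(-1 - 1) = -0.546875
L_3(0.5) = (0.5 - (-3))/(0 - (-3)) × (0.5 - (-2))/(0 - (-2)) × (0.5 - (-1))/(0 - (-1)) × (0.5 - 1)/(0 - 1) = 1.093750
L_4(0.5) = (0.5 - (-3))/(1 - (-3)) × (0.5 - (-2))/(1 - (-2)) × (0.5 - (-1))/(1 - (-1)) × (0.5 - 0)/(1 - 0) = 0.273438

P(0.5) = 17×L_0(0.5) + (-5)×L_1(0.5) + 13×L_2(0.5) + 20×L_3(0.5) + 9×L_4(0.5)
P(0.5) = 15.468750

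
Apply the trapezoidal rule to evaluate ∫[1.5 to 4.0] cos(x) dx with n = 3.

f(x) = cos(x)
a = 1.5, b = 4.0, n = 3
h = (b - a)/n = 0.833333

Trapezoidal rule: (h/2)[f(x₀) + 2f(x₁) + 2f(x₂) + ... + f(xₙ)]

x_0 = 1.5000, f(x_0) = 0.070737, coefficient = 1
x_1 = 2.3333, f(x_1) = -0.690758, coefficient = 2
x_2 = 3.1667, f(x_2) = -0.999686, coefficient = 2
x_3 = 4.0000, f(x_3) = -0.653644, coefficient = 1

I ≈ (0.833333/2) × -3.963794 = -1.651581
Exact value: -1.754297
Error: 0.102717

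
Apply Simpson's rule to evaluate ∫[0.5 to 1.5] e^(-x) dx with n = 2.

f(x) = e^(-x)
a = 0.5, b = 1.5, n = 2
h = (b - a)/n = 0.500000

Simpson's rule: (h/3)[f(x₀) + 4f(x₁) + 2f(x₂) + ... + f(xₙ)]

x_0 = 0.5000, f(x_0) = 0.606531, coefficient = 1
x_1 = 1.0000, f(x_1) = 0.367879, coefficient = 4
x_2 = 1.5000, f(x_2) = 0.223130, coefficient = 1

I ≈ (0.500000/3) × 2.301179 = 0.383530
Exact value: 0.383400
Error: 0.000129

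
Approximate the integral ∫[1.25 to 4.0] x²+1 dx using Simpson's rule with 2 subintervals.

f(x) = x²+1
a = 1.25, b = 4.0, n = 2
h = (b - a)/n = 1.375000

Simpson's rule: (h/3)[f(x₀) + 4f(x₁) + 2f(x₂) + ... + f(xₙ)]

x_0 = 1.2500, f(x_0) = 2.562500, coefficient = 1
x_1 = 2.6250, f(x_1) = 7.890625, coefficient = 4
x_2 = 4.0000, f(x_2) = 17.000000, coefficient = 1

I ≈ (1.375000/3) × 51.125000 = 23.432292
Exact value: 23.432292
Error: 0.000000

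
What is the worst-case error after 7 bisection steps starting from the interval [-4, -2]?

Bisection error bound: |error| ≤ (b-a)/2^n
|error| ≤ (-2 - (-4))/2^7 = 2/2^7
|error| ≤ 0.0156250000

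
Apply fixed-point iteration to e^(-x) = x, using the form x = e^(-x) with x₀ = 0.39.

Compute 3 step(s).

Equation: e^(-x) = x
Fixed-point form: x = e^(-x)
x₀ = 0.39

x_1 = g(0.390000) = 0.677057
x_2 = g(0.677057) = 0.508110
x_3 = g(0.508110) = 0.601631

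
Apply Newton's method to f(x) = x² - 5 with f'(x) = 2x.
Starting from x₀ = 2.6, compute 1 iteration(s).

f(x) = x² - 5
f'(x) = 2x
x₀ = 2.6

Newton-Raphson formula: x_{n+1} = x_n - f(x_n)/f'(x_n)

Iteration 1:
  f(2.600000) = 1.760000
  f'(2.600000) = 5.200000
  x_1 = 2.600000 - 1.760000/5.200000 = 2.261538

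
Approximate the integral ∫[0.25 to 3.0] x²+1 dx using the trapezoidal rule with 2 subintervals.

f(x) = x²+1
a = 0.25, b = 3.0, n = 2
h = (b - a)/n = 1.375000

Trapezoidal rule: (h/2)[f(x₀) + 2f(x₁) + 2f(x₂) + ... + f(xₙ)]

x_0 = 0.2500, f(x_0) = 1.062500, coefficient = 1
x_1 = 1.6250, f(x_1) = 3.640625, coefficient = 2
x_2 = 3.0000, f(x_2) = 10.000000, coefficient = 1

I ≈ (1.375000/2) × 18.343750 = 12.611328
Exact value: 11.744792
Error: 0.866536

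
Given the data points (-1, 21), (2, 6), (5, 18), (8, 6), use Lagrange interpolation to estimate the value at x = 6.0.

Lagrange interpolation formula:
P(x) = Σ yᵢ × Lᵢ(x)
where Lᵢ(x) = Π_{j≠i} (x - xⱼ)/(xᵢ - xⱼ)

L_0(6.0) = (6.0 - 2)/(-1 - 2) × (6.0 - 5)/(-1 - 5) × (6.0 - 8)/(-1 - 8) = 0.049383
L_1(6.0) = (6.0 - (-1))/(2 - (-1)) × (6.0 - 5)/(2 - 5) × (6.0 - 8)/(2 - 8) = -0.259259
L_2(6.0) = (6.0 - (-1))/(5 - (-1)) × (6.0 - 2)/(5 - 2) × (6.0 - 8)/(5 - 8) = 1.037037
L_3(6.0) = (6.0 - (-1))/(8 - (-1)) × (6.0 - 2)/(8 - 2) × (6.0 - 5)/(8 - 5) = 0.172840

P(6.0) = 21×L_0(6.0) + 6×L_1(6.0) + 18×L_2(6.0) + 6×L_3(6.0)
P(6.0) = 19.185185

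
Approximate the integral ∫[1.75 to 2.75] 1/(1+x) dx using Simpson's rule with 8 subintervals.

f(x) = 1/(1+x)
a = 1.75, b = 2.75, n = 8
h = (b - a)/n = 0.125000

Simpson's rule: (h/3)[f(x₀) + 4f(x₁) + 2f(x₂) + ... + f(xₙ)]

x_0 = 1.7500, f(x_0) = 0.363636, coefficient = 1
x_1 = 1.8750, f(x_1) = 0.347826, coefficient = 4
x_2 = 2.0000, f(x_2) = 0.333333, coefficient = 2
x_3 = 2.1250, f(x_3) = 0.320000, coefficient = 4
x_4 = 2.2500, f(x_4) = 0.307692, coefficient = 2
x_5 = 2.3750, f(x_5) = 0.296296, coefficient = 4
x_6 = 2.5000, f(x_6) = 0.285714, coefficient = 2
x_7 = 2.6250, f(x_7) = 0.275862, coefficient = 4
x_8 = 2.7500, f(x_8) = 0.266667, coefficient = 1

I ≈ (0.125000/3) × 7.443721 = 0.310155
Exact value: 0.310155
Error: 0.000000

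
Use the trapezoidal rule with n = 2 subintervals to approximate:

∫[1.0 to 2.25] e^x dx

f(x) = e^x
a = 1.0, b = 2.25, n = 2
h = (b - a)/n = 0.625000

Trapezoidal rule: (h/2)[f(x₀) + 2f(x₁) + 2f(x₂) + ... + f(xₙ)]

x_0 = 1.0000, f(x_0) = 2.718282, coefficient = 1
x_1 = 1.6250, f(x_1) = 5.078419, coefficient = 2
x_2 = 2.2500, f(x_2) = 9.487736, coefficient = 1

I ≈ (0.625000/2) × 22.362856 = 6.988392
Exact value: 6.769454
Error: 0.218938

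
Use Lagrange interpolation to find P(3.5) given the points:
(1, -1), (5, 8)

Lagrange interpolation formula:
P(x) = Σ yᵢ × Lᵢ(x)
where Lᵢ(x) = Π_{j≠i} (x - xⱼ)/(xᵢ - xⱼ)

L_0(3.5) = (3.5 - 5)/(1 - 5) = 0.375000
L_1(3.5) = (3.5 - 1)/(5 - 1) = 0.625000

P(3.5) = (-1)×L_0(3.5) + 8×L_1(3.5)
P(3.5) = 4.625000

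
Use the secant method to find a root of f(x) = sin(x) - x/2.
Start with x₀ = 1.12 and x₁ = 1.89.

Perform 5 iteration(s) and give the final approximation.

f(x) = sin(x) - x/2
x₀ = 1.12, x₁ = 1.89

Secant formula: x_{n+1} = x_n - f(x_n)(x_n - x_{n-1})/(f(x_n) - f(x_{n-1}))

Iteration 1:
  f(1.120000) = 0.340100
  f(1.890000) = 0.004486
  x_2 = 1.890000 - 0.004486×(1.890000 - 1.120000)/(0.004486 - 0.340100)
       = 1.900291
Iteration 2:
  f(1.890000) = 0.004486
  f(1.900291) = -0.003940
  x_3 = 1.900291 - (-0.003940)×(1.900291 - 1.890000)/(-0.003940 - 0.004486)
       = 1.895479
Iteration 3:
  f(1.900291) = -0.003940
  f(1.895479) = 0.000012
  x_4 = 1.895479 - 0.000012×(1.895479 - 1.900291)/(0.000012 - (-0.003940))
       = 1.895494
Iteration 4:
  f(1.895479) = 0.000012
  f(1.895494) = 0.000000
  x_5 = 1.895494 - 0.000000×(1.895494 - 1.895479)/(0.000000 - 0.000012)
       = 1.895494
Iteration 5:
  f(1.895494) = 0.000000
  f(1.895494) = 0.000000
  x_6 = 1.895494 - 0.000000×(1.895494 - 1.895494)/(0.000000 - 0.000000)
       = 1.895494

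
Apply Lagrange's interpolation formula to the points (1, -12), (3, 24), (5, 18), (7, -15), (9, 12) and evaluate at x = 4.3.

Lagrange interpolation formula:
P(x) = Σ yᵢ × Lᵢ(x)
where Lᵢ(x) = Π_{j≠i} (x - xⱼ)/(xᵢ - xⱼ)

L_0(4.3) = (4.3 - 3)/(1 - 3) × (4.3 - 5)/(1 - 5) × (4.3 - 7)/(1 - 7) × (4.3 - 9)/(1 - 9) = -0.030073
L_1(4.3) = (4.3 - 1)/(3 - 1) × (4.3 - 5)/(3 - 5) × (4.3 - 7)/(3 - 7) × (4.3 - 9)/(3 - 9) = 0.305353
L_2(4.3) = (4.3 - 1)/(5 - 1) × (4.3 - 3)/(5 - 3) × (4.3 - 7)/(5 - 7) × (4.3 - 9)/(5 - 9) = 0.850627
L_3(4.3) = (4.3 - 1)/(7 - 1) × (4.3 - 3)/(7 - 3) × (4.3 - 5)/(7 - 5) × (4.3 - 9)/(7 - 9) = -0.147022
L_4(4.3) = (4.3 - 1)/(9 - 1) × (4.3 - 3)/(9 - 3) × (4.3 - 5)/(9 - 5) × (4.3 - 7)/(9 - 7) = 0.021115

P(4.3) = (-12)×L_0(4.3) + 24×L_1(4.3) + 18×L_2(4.3) + (-15)×L_3(4.3) + 12×L_4(4.3)
P(4.3) = 25.459331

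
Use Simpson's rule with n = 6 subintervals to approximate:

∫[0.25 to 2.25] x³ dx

f(x) = x³
a = 0.25, b = 2.25, n = 6
h = (b - a)/n = 0.333333

Simpson's rule: (h/3)[f(x₀) + 4f(x₁) + 2f(x₂) + ... + f(xₙ)]

x_0 = 0.2500, f(x_0) = 0.015625, coefficient = 1
x_1 = 0.5833, f(x_1) = 0.198495, coefficient = 4
x_2 = 0.9167, f(x_2) = 0.770255, coefficient = 2
x_3 = 1.2500, f(x_3) = 1.953125, coefficient = 4
x_4 = 1.5833, f(x_4) = 3.969329, coefficient = 2
x_5 = 1.9167, f(x_5) = 7.041088, coefficient = 4
x_6 = 2.2500, f(x_6) = 11.390625, coefficient = 1

I ≈ (0.333333/3) × 57.656250 = 6.406250
Exact value: 6.406250
Error: 0.000000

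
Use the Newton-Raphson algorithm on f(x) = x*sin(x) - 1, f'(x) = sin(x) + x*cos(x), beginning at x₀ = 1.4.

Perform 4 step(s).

f(x) = x*sin(x) - 1
f'(x) = sin(x) + x*cos(x)
x₀ = 1.4

Newton-Raphson formula: x_{n+1} = x_n - f(x_n)/f'(x_n)

Iteration 1:
  f(1.400000) = 0.379630
  f'(1.400000) = 1.223404
  x_1 = 1.400000 - 0.379630/1.223404 = 1.089694
Iteration 2:
  f(1.089694) = -0.034002
  f'(1.089694) = 1.390749
  x_2 = 1.089694 - (-0.034002)/1.390749 = 1.114143
Iteration 3:
  f(1.114143) = -0.000020
  f'(1.114143) = 1.388811
  x_3 = 1.114143 - (-0.000020)/1.388811 = 1.114157
Iteration 4:
  f(1.114157) = 0.000000
  f'(1.114157) = 1.388809
  x_4 = 1.114157 - 0.000000/1.388809 = 1.114157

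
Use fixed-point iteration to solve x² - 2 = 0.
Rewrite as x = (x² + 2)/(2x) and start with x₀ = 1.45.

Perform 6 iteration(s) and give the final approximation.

Equation: x² - 2 = 0
Fixed-point form: x = (x² + 2)/(2x)
x₀ = 1.45

x_1 = g(1.450000) = 1.414655
x_2 = g(1.414655) = 1.414214
x_3 = g(1.414214) = 1.414214
x_4 = g(1.414214) = 1.414214
x_5 = g(1.414214) = 1.414214
x_6 = g(1.414214) = 1.414214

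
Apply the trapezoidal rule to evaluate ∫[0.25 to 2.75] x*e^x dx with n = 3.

f(x) = x*e^x
a = 0.25, b = 2.75, n = 3
h = (b - a)/n = 0.833333

Trapezoidal rule: (h/2)[f(x₀) + 2f(x₁) + 2f(x₂) + ... + f(xₙ)]

x_0 = 0.2500, f(x_0) = 0.321006, coefficient = 1
x_1 = 1.0833, f(x_1) = 3.200721, coefficient = 2
x_2 = 1.9167, f(x_2) = 13.029998, coefficient = 2
x_3 = 2.7500, f(x_3) = 43.017238, coefficient = 1

I ≈ (0.833333/2) × 75.799682 = 31.583201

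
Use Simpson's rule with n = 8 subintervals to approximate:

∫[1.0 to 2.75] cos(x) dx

f(x) = cos(x)
a = 1.0, b = 2.75, n = 8
h = (b - a)/n = 0.218750

Simpson's rule: (h/3)[f(x₀) + 4f(x₁) + 2f(x₂) + ... + f(xₙ)]

x_0 = 1.0000, f(x_0) = 0.540302, coefficient = 1
x_1 = 1.2188, f(x_1) = 0.344819, coefficient = 4
x_2 = 1.4375, f(x_2) = 0.132902, coefficient = 2
x_3 = 1.6562, f(x_3) = -0.085350, coefficient = 4
x_4 = 1.8750, f(x_4) = -0.299534, coefficient = 2
x_5 = 2.0938, f(x_5) = -0.499441, coefficient = 4
x_6 = 2.3125, f(x_6) = -0.675545, coefficient = 2
x_7 = 2.5312, f(x_7) = -0.819452, coefficient = 4
x_8 = 2.7500, f(x_8) = -0.924302, coefficient = 1

I ≈ (0.218750/3) × -6.306046 = -0.459816
Exact value: -0.459810
Error: 0.000006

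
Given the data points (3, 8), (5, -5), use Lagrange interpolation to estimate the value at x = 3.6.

Lagrange interpolation formula:
P(x) = Σ yᵢ × Lᵢ(x)
where Lᵢ(x) = Π_{j≠i} (x - xⱼ)/(xᵢ - xⱼ)

L_0(3.6) = (3.6 - 5)/(3 - 5) = 0.700000
L_1(3.6) = (3.6 - 3)/(5 - 3) = 0.300000

P(3.6) = 8×L_0(3.6) + (-5)×L_1(3.6)
P(3.6) = 4.100000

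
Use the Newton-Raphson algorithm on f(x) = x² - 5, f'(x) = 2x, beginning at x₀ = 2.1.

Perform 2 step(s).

f(x) = x² - 5
f'(x) = 2x
x₀ = 2.1

Newton-Raphson formula: x_{n+1} = x_n - f(x_n)/f'(x_n)

Iteration 1:
  f(2.100000) = -0.590000
  f'(2.100000) = 4.200000
  x_1 = 2.100000 - (-0.590000)/4.200000 = 2.240476
Iteration 2:
  f(2.240476) = 0.019734
  f'(2.240476) = 4.480952
  x_2 = 2.240476 - 0.019734/4.480952 = 2.236072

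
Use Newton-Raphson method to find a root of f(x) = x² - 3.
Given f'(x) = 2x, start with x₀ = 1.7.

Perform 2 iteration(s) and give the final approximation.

f(x) = x² - 3
f'(x) = 2x
x₀ = 1.7

Newton-Raphson formula: x_{n+1} = x_n - f(x_n)/f'(x_n)

Iteration 1:
  f(1.700000) = -0.110000
  f'(1.700000) = 3.400000
  x_1 = 1.700000 - (-0.110000)/3.400000 = 1.732353
Iteration 2:
  f(1.732353) = 0.001047
  f'(1.732353) = 3.464706
  x_2 = 1.732353 - 0.001047/3.464706 = 1.732051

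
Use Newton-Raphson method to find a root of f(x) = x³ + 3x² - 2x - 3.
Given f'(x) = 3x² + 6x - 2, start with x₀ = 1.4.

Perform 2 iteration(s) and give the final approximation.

f(x) = x³ + 3x² - 2x - 3
f'(x) = 3x² + 6x - 2
x₀ = 1.4

Newton-Raphson formula: x_{n+1} = x_n - f(x_n)/f'(x_n)

Iteration 1:
  f(1.400000) = 2.824000
  f'(1.400000) = 12.280000
  x_1 = 1.400000 - 2.824000/12.280000 = 1.170033
Iteration 2:
  f(1.170033) = 0.368610
  f'(1.170033) = 9.127124
  x_2 = 1.170033 - 0.368610/9.127124 = 1.129646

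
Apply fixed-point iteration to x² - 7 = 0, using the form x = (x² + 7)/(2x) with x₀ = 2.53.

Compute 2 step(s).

Equation: x² - 7 = 0
Fixed-point form: x = (x² + 7)/(2x)
x₀ = 2.53

x_1 = g(2.530000) = 2.648399
x_2 = g(2.648399) = 2.645753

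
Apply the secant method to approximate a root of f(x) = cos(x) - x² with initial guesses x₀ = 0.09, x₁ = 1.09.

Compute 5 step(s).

f(x) = cos(x) - x²
x₀ = 0.09, x₁ = 1.09

Secant formula: x_{n+1} = x_n - f(x_n)(x_n - x_{n-1})/(f(x_n) - f(x_{n-1}))

Iteration 1:
  f(0.090000) = 0.987853
  f(1.090000) = -0.725615
  x_2 = 1.090000 - (-0.725615)×(1.090000 - 0.090000)/(-0.725615 - 0.987853)
       = 0.666523
Iteration 2:
  f(1.090000) = -0.725615
  f(0.666523) = 0.341724
  x_3 = 0.666523 - 0.341724×(0.666523 - 1.090000)/(0.341724 - (-0.725615))
       = 0.802105
Iteration 3:
  f(0.666523) = 0.341724
  f(0.802105) = 0.051823
  x_4 = 0.802105 - 0.051823×(0.802105 - 0.666523)/(0.051823 - 0.341724)
       = 0.826342
Iteration 4:
  f(0.802105) = 0.051823
  f(0.826342) = -0.005270
  x_5 = 0.826342 - (-0.005270)×(0.826342 - 0.802105)/(-0.005270 - 0.051823)
       = 0.824105
Iteration 5:
  f(0.826342) = -0.005270
  f(0.824105) = 0.000066
  x_6 = 0.824105 - 0.000066×(0.824105 - 0.826342)/(0.000066 - (-0.005270))
       = 0.824132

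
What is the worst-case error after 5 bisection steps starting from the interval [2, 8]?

Bisection error bound: |error| ≤ (b-a)/2^n
|error| ≤ (8 - 2)/2^5 = 6/2^5
|error| ≤ 0.1875000000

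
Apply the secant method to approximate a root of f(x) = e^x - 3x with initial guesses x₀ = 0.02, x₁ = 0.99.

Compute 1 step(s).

f(x) = e^x - 3x
x₀ = 0.02, x₁ = 0.99

Secant formula: x_{n+1} = x_n - f(x_n)(x_n - x_{n-1})/(f(x_n) - f(x_{n-1}))

Iteration 1:
  f(0.020000) = 0.960201
  f(0.990000) = -0.278766
  x_2 = 0.990000 - (-0.278766)×(0.990000 - 0.020000)/(-0.278766 - 0.960201)
       = 0.771752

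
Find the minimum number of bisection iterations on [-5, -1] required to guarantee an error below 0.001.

We need (b-a)/2^n ≤ 0.001
(-1 - (-5))/2^n ≤ 0.001
4/2^n ≤ 0.001
2^n ≥ 4000
n ≥ log₂(4000) = 11.97
n ≥ 12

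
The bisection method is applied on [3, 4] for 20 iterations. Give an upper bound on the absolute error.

Bisection error bound: |error| ≤ (b-a)/2^n
|error| ≤ (4 - 3)/2^20 = 1/2^20
|error| ≤ 0.0000009537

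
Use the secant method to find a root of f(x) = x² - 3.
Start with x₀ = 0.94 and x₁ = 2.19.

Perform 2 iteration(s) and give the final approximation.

f(x) = x² - 3
x₀ = 0.94, x₁ = 2.19

Secant formula: x_{n+1} = x_n - f(x_n)(x_n - x_{n-1})/(f(x_n) - f(x_{n-1}))

Iteration 1:
  f(0.940000) = -2.116400
  f(2.190000) = 1.796100
  x_2 = 2.190000 - 1.796100×(2.190000 - 0.940000)/(1.796100 - (-2.116400))
       = 1.616166
Iteration 2:
  f(2.190000) = 1.796100
  f(1.616166) = -0.388007
  x_3 = 1.616166 - (-0.388007)×(1.616166 - 2.190000)/(-0.388007 - 1.796100)
       = 1.718108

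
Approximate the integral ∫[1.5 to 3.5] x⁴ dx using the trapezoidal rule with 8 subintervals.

f(x) = x⁴
a = 1.5, b = 3.5, n = 8
h = (b - a)/n = 0.250000

Trapezoidal rule: (h/2)[f(x₀) + 2f(x₁) + 2f(x₂) + ... + f(xₙ)]

x_0 = 1.5000, f(x_0) = 5.062500, coefficient = 1
x_1 = 1.7500, f(x_1) = 9.378906, coefficient = 2
x_2 = 2.0000, f(x_2) = 16.000000, coefficient = 2
x_3 = 2.2500, f(x_3) = 25.628906, coefficient = 2
x_4 = 2.5000, f(x_4) = 39.062500, coefficient = 2
x_5 = 2.7500, f(x_5) = 57.191406, coefficient = 2
x_6 = 3.0000, f(x_6) = 81.000000, coefficient = 2
x_7 = 3.2500, f(x_7) = 111.566406, coefficient = 2
x_8 = 3.5000, f(x_8) = 150.062500, coefficient = 1

I ≈ (0.250000/2) × 834.781250 = 104.347656
Exact value: 103.525000
Error: 0.822656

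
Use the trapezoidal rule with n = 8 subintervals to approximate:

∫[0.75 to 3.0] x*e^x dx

f(x) = x*e^x
a = 0.75, b = 3.0, n = 8
h = (b - a)/n = 0.281250

Trapezoidal rule: (h/2)[f(x₀) + 2f(x₁) + 2f(x₂) + ... + f(xₙ)]

x_0 = 0.7500, f(x_0) = 1.587750, coefficient = 1
x_1 = 1.0312, f(x_1) = 2.892212, coefficient = 2
x_2 = 1.3125, f(x_2) = 4.876529, coefficient = 2
x_3 = 1.5938, f(x_3) = 7.844712, coefficient = 2
x_4 = 1.8750, f(x_4) = 12.226536, coefficient = 2
x_5 = 2.1562, f(x_5) = 18.627158, coefficient = 2
x_6 = 2.4375, f(x_6) = 27.895710, coefficient = 2
x_7 = 2.7188, f(x_7) = 41.219944, coefficient = 2
x_8 = 3.0000, f(x_8) = 60.256611, coefficient = 1

I ≈ (0.281250/2) × 293.009964 = 41.204526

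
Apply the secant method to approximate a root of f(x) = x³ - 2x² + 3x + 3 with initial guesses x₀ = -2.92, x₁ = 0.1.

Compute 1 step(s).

f(x) = x³ - 2x² + 3x + 3
x₀ = -2.92, x₁ = 0.1

Secant formula: x_{n+1} = x_n - f(x_n)(x_n - x_{n-1})/(f(x_n) - f(x_{n-1}))

Iteration 1:
  f(-2.920000) = -47.709888
  f(0.100000) = 3.281000
  x_2 = 0.100000 - 3.281000×(0.100000 - (-2.920000))/(3.281000 - (-47.709888))
       = -0.094321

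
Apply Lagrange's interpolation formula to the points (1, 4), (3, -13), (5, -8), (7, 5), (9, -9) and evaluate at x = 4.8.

Lagrange interpolation formula:
P(x) = Σ yᵢ × Lᵢ(x)
where Lᵢ(x) = Π_{j≠i} (x - xⱼ)/(xᵢ - xⱼ)

L_0(4.8) = (4.8 - 3)/(1 - 3) × (4.8 - 5)/(1 - 5) × (4.8 - 7)/(1 - 7) × (4.8 - 9)/(1 - 9) = -0.008663
L_1(4.8) = (4.8 - 1)/(3 - 1) × (4.8 - 5)/(3 - 5) × (4.8 - 7)/(3 - 7) × (4.8 - 9)/(3 - 9) = 0.073150
L_2(4.8) = (4.8 - 1)/(5 - 1) × (4.8 - 3)/(5 - 3) × (4.8 - 7)/(5 - 7) × (4.8 - 9)/(5 - 9) = 0.987525
L_3(4.8) = (4.8 - 1)/(7 - 1) × (4.8 - 3)/(7 - 3) × (4.8 - 5)/(7 - 5) × (4.8 - 9)/(7 - 9) = -0.059850
L_4(4.8) = (4.8 - 1)/(9 - 1) × (4.8 - 3)/(9 - 3) × (4.8 - 5)/(9 - 5) × (4.8 - 7)/(9 - 7) = 0.007838

P(4.8) = 4×L_0(4.8) + (-13)×L_1(4.8) + (-8)×L_2(4.8) + 5×L_3(4.8) + (-9)×L_4(4.8)
P(4.8) = -9.255588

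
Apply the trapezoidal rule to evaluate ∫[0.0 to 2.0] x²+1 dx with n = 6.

f(x) = x²+1
a = 0.0, b = 2.0, n = 6
h = (b - a)/n = 0.333333

Trapezoidal rule: (h/2)[f(x₀) + 2f(x₁) + 2f(x₂) + ... + f(xₙ)]

x_0 = 0.0000, f(x_0) = 1.000000, coefficient = 1
x_1 = 0.3333, f(x_1) = 1.111111, coefficient = 2
x_2 = 0.6667, f(x_2) = 1.444444, coefficient = 2
x_3 = 1.0000, f(x_3) = 2.000000, coefficient = 2
x_4 = 1.3333, f(x_4) = 2.777778, coefficient = 2
x_5 = 1.6667, f(x_5) = 3.777778, coefficient = 2
x_6 = 2.0000, f(x_6) = 5.000000, coefficient = 1

I ≈ (0.333333/2) × 28.222222 = 4.703704
Exact value: 4.666667
Error: 0.037037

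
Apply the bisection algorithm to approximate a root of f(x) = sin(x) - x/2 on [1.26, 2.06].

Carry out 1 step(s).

f(x) = sin(x) - x/2
Initial interval: [1.26, 2.06]

Iteration 1:
  c_1 = (1.260000 + 2.060000)/2 = 1.660000
  f(c_1) = f(1.660000) = 0.166024
  f(a) × f(c) ≥ 0, new interval: [1.660000, 2.060000]

After 1 iteration(s), the approximation is c_1 = 1.660000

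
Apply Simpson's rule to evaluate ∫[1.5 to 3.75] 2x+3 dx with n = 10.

f(x) = 2x+3
a = 1.5, b = 3.75, n = 10
h = (b - a)/n = 0.225000

Simpson's rule: (h/3)[f(x₀) + 4f(x₁) + 2f(x₂) + ... + f(xₙ)]

x_0 = 1.5000, f(x_0) = 6.000000, coefficient = 1
x_1 = 1.7250, f(x_1) = 6.450000, coefficient = 4
x_2 = 1.9500, f(x_2) = 6.900000, coefficient = 2
x_3 = 2.1750, f(x_3) = 7.350000, coefficient = 4
x_4 = 2.4000, f(x_4) = 7.800000, coefficient = 2
x_5 = 2.6250, f(x_5) = 8.250000, coefficient = 4
x_6 = 2.8500, f(x_6) = 8.700000, coefficient = 2
x_7 = 3.0750, f(x_7) = 9.150000, coefficient = 4
x_8 = 3.3000, f(x_8) = 9.600000, coefficient = 2
x_9 = 3.5250, f(x_9) = 10.050000, coefficient = 4
x_10 = 3.7500, f(x_10) = 10.500000, coefficient = 1

I ≈ (0.225000/3) × 247.500000 = 18.562500
Exact value: 18.562500
Error: 0.000000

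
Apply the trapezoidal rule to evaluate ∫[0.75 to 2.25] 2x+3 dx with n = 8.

f(x) = 2x+3
a = 0.75, b = 2.25, n = 8
h = (b - a)/n = 0.187500

Trapezoidal rule: (h/2)[f(x₀) + 2f(x₁) + 2f(x₂) + ... + f(xₙ)]

x_0 = 0.7500, f(x_0) = 4.500000, coefficient = 1
x_1 = 0.9375, f(x_1) = 4.875000, coefficient = 2
x_2 = 1.1250, f(x_2) = 5.250000, coefficient = 2
x_3 = 1.3125, f(x_3) = 5.625000, coefficient = 2
x_4 = 1.5000, f(x_4) = 6.000000, coefficient = 2
x_5 = 1.6875, f(x_5) = 6.375000, coefficient = 2
x_6 = 1.8750, f(x_6) = 6.750000, coefficient = 2
x_7 = 2.0625, f(x_7) = 7.125000, coefficient = 2
x_8 = 2.2500, f(x_8) = 7.500000, coefficient = 1

I ≈ (0.187500/2) × 96.000000 = 9.000000
Exact value: 9.000000
Error: 0.000000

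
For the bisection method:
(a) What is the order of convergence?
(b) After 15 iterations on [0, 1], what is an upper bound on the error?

(a) Bisection has linear (order 1) convergence; the error is halved each step.

(b) Error bound = (b-a)/2^n = (1 - 0)/2^{15}
    = 1/2^{15}

(a) 1 (linear); (b) error ≤ 3.05e-05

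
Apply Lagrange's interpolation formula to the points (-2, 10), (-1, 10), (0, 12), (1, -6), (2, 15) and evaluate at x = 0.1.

Lagrange interpolation formula:
P(x) = Σ yᵢ × Lᵢ(x)
where Lᵢ(x) = Π_{j≠i} (x - xⱼ)/(xᵢ - xⱼ)

L_0(0.1) = (0.1 - (-1))/(-2 - (-1)) × (0.1 - 0)/(-2 - 0) × (0.1 - 1)/(-2 - 1) × (0.1 - 2)/(-2 - 2) = 0.007838
L_1(0.1) = (0.1 - (-2))/(-1 - (-2)) × (0.1 - 0)/(-1 - 0) × (0.1 - 1)/(-1 - 1) × (0.1 - 2)/(-1 - 2) = -0.059850
L_2(0.1) = (0.1 - (-2))/(0 - (-2)) × (0.1 - (-1))/(0 - (-1)) × (0.1 - 1)/(0 - 1) × (0.1 - 2)/(0 - 2) = 0.987525
L_3(0.1) = (0.1 - (-2))/(1 - (-2)) × (0.1 - (-1))/(1 - (-1)) × (0.1 - 0)/(1 - 0) × (0.1 - 2)/(1 - 2) = 0.073150
L_4(0.1) = (0.1 - (-2))/(2 - (-2)) × (0.1 - (-1))/(2 - (-1)) × (0.1 - 0)/(2 - 0) × (0.1 - 1)/(2 - 1) = -0.008663

P(0.1) = 10×L_0(0.1) + 10×L_1(0.1) + 12×L_2(0.1) + (-6)×L_3(0.1) + 15×L_4(0.1)
P(0.1) = 10.761338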